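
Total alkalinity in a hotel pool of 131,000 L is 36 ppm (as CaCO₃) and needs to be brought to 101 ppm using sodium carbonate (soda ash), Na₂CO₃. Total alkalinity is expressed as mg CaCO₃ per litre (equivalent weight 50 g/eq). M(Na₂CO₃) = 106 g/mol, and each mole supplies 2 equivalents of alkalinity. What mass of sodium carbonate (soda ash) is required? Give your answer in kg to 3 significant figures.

Alkalinity to add: (101 − 36) = 65 mg/L as CaCO₃ × 131,000 L = 8515 g as CaCO₃.
Equivalents: 8515 g ÷ 50 g/eq = 170.3 eq.
Each mole of Na₂CO₃ supplies 2 eq, so 170.3 / 2 = 85.15 mol.
Mass: 85.15 mol × 106 g/mol = 9026 g.

9.03 kg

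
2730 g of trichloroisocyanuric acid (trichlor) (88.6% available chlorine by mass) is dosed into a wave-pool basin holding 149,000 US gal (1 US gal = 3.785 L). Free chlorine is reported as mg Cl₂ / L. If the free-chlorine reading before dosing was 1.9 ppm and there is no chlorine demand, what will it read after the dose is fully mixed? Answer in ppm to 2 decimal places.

Volume: 149,000 US gal × 3.785 L/gal = 563,965 L.
Available chlorine delivered: 2730 g × 0.886 = 2419 g as Cl₂.
Concentration rise: 2419 g / 563,965 L = 4.289 mg/L = 4.29 ppm.
Final FC: 1.9 + 4.29 = 6.19 ppm.

6.19 ppm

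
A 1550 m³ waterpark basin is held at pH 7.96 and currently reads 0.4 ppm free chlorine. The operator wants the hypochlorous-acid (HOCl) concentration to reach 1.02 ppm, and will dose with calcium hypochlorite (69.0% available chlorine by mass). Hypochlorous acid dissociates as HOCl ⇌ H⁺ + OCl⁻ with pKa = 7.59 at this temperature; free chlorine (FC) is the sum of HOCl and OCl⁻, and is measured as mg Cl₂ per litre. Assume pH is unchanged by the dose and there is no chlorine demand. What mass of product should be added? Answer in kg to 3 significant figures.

6.76 kg

Volume: 1550 m³ = 1,550,000 L.
[OCl⁻]/[HOCl] = 10^(pH − pKa) = 10^(7.96 − 7.59) = 2.344; fraction as HOCl = 1/(1 + 2.344) = 0.299.
Free chlorine required for 1.02 ppm HOCl: 1.02 / 0.299 = 3.411 ppm.
FC to add: 3.411 − 0.4 = 3.011 mg/L as Cl₂.
Cl₂ equivalent: 3.011 mg/L × 1,550,000 L = 4667 g.
Product at 69.0% available Cl: 4667 / 0.69 = 6764 g.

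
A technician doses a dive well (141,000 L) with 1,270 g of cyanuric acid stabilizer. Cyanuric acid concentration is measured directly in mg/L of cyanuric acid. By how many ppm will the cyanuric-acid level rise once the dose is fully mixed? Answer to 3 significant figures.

Rise: 1,270 g / 141,000 L × 1000 = 9.007 mg/L.

9.01 ppm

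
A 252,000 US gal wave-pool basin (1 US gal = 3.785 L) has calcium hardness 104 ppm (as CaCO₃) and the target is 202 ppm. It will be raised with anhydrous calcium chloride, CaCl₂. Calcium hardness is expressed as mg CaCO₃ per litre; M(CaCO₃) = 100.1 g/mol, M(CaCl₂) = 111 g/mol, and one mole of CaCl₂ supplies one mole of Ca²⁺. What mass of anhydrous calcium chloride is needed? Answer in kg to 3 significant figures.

104 kg

Volume: 252,000 US gal × 3.785 L/gal = 953,820 L.
Hardness to add: (202 − 104) = 98 mg/L as CaCO₃ × 953,820 L = 93,470 g as CaCO₃.
Moles of Ca²⁺ (1 mol Ca²⁺ ≡ 1 mol CaCO₃): 93,470 / 100.1 g/mol = 933.8 mol.
Mass of CaCl₂: 933.8 × 111 = 103,700 g.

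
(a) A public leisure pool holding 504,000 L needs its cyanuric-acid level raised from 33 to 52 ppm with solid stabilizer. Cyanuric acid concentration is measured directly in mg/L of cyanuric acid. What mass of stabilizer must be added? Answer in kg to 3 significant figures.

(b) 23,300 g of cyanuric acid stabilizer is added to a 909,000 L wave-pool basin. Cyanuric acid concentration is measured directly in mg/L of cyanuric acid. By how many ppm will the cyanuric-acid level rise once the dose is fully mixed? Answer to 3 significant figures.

(a) 9.58 kg; (b) 25.6 ppm

(a) CYA to add: (52 − 33) = 19 mg/L × 504,000 L = 9576 g cyanuric acid.

(b) Rise: 23,300 g / 909,000 L × 1000 = 25.63 mg/L.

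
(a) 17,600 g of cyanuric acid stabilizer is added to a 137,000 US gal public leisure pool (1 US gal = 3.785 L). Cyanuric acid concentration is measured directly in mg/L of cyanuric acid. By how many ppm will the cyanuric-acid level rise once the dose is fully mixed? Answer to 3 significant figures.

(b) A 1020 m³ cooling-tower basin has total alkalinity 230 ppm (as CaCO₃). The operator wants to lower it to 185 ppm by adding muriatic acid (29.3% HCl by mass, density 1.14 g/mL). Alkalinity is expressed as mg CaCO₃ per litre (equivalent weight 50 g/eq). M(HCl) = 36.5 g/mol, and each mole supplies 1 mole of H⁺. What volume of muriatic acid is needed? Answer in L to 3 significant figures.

(a) Volume: 137,000 US gal × 3.785 L/gal = 518,545 L.
(a) Rise: 17,600 g / 518,545 L × 1000 = 33.94 mg/L.

(b) Volume: 1020 m³ = 1,020,000 L.
(b) Alkalinity to neutralize: (230 − 185) = 45 mg/L as CaCO₃ × 1,020,000 L = 45,900 g as CaCO₃.
(b) Equivalents of H⁺ required: 45,900 ÷ 50 g/eq = 918 eq = 918 mol HCl.
(b) Mass of HCl: 918 × 36.5 = 33,510 g.
(b) Mass of 29.3% solution: 33,510 / 0.293 = 114,400 g.
(b) Volume: 114,400 g ÷ 1.14 g/mL = 100,300 mL.

(a) 33.9 ppm; (b) 100 L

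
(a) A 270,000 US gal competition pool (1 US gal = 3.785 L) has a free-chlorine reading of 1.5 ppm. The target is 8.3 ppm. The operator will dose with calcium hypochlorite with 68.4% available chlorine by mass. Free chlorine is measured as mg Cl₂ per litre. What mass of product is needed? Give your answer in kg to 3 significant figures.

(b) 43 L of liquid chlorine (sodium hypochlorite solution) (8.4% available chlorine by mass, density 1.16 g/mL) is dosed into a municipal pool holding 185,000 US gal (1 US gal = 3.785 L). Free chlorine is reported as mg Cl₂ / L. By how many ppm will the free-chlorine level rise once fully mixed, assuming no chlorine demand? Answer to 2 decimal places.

(a) 10.2 kg; (b) 5.98 ppm

(a) Volume: 270,000 US gal × 3.785 L/gal = 1,021,950 L.
(a) Chlorine deficit: 8.3 − 1.5 = 6.8 ppm = 6.8 mg/L as Cl₂.
(a) Cl₂ equivalent needed: 6.8 mg/L × 1,021,950 L = 6,949,000 mg = 6949 g.
(a) Product at 68.4% available chlorine: 6949 / 0.684 = 10,160 g.

(b) Volume: 185,000 US gal × 3.785 L/gal = 700,225 L.
(b) Mass of solution: 43 L × 1000 mL/L × 1.16 g/mL = 49,880 g.
(b) Available chlorine delivered: 49,880 g × 0.084 = 4190 g as Cl₂.
(b) Concentration rise: 4190 g / 700,225 L = 5.984 mg/L = 5.98 ppm.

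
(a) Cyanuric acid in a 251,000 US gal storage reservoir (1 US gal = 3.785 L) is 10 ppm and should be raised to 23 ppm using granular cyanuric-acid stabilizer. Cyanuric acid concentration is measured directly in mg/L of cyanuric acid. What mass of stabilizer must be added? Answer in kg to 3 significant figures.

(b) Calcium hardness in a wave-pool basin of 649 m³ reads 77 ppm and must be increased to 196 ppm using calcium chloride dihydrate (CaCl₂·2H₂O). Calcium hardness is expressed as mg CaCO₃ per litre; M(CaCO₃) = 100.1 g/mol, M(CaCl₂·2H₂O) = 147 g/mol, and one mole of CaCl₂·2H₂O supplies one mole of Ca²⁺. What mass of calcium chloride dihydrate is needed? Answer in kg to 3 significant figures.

(a) 12.4 kg; (b) 113 kg

(a) Volume: 251,000 US gal × 3.785 L/gal = 950,035 L.
(a) CYA to add: (23 − 10) = 13 mg/L × 950,035 L = 12,350 g cyanuric acid.

(b) Volume: 649 m³ = 649,000 L.
(b) Hardness to add: (196 − 77) = 119 mg/L as CaCO₃ × 649,000 L = 77,230 g as CaCO₃.
(b) Moles of Ca²⁺ (1 mol Ca²⁺ ≡ 1 mol CaCO₃): 77,230 / 100.1 g/mol = 771.5 mol.
(b) Mass of CaCl₂·2H₂O: 771.5 × 147 = 113,400 g.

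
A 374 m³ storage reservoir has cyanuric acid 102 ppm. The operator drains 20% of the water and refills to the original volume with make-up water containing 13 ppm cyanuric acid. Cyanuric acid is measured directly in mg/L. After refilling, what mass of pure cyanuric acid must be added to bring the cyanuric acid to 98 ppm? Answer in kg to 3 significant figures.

Volume: 374 m³ = 374,000 L.
After draining 20% and refilling: 102 × 0.80 + 13 × 0.20 = 84.2 ppm.
Deficit to target: 98 − 84.2 = 13.8 mg/L.
Mass: 13.8 mg/L × 374,000 L = 5161 g cyanuric acid.

5.16 kg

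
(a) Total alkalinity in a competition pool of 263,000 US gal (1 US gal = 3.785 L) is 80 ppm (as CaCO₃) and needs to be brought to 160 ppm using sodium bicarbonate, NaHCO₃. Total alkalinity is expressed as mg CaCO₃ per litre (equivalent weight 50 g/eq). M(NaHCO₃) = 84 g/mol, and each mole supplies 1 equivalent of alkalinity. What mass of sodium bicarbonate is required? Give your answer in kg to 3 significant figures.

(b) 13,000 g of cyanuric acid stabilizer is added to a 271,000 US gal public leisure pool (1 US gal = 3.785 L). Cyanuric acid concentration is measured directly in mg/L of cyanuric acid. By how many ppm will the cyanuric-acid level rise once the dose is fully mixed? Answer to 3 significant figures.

(a) 134 kg; (b) 12.7 ppm

(a) Volume: 263,000 US gal × 3.785 L/gal = 995,455 L.
(a) Alkalinity to add: (160 − 80) = 80 mg/L as CaCO₃ × 995,455 L = 79,640 g as CaCO₃.
(a) Equivalents: 79,640 g ÷ 50 g/eq = 1593 eq.
(a) NaHCO₃ supplies 1 eq per mole → 1593 mol.
(a) Mass: 1593 mol × 84 g/mol = 133,800 g.

(b) Volume: 271,000 US gal × 3.785 L/gal = 1,025,735 L.
(b) Rise: 13,000 g / 1,025,735 L × 1000 = 12.67 mg/L.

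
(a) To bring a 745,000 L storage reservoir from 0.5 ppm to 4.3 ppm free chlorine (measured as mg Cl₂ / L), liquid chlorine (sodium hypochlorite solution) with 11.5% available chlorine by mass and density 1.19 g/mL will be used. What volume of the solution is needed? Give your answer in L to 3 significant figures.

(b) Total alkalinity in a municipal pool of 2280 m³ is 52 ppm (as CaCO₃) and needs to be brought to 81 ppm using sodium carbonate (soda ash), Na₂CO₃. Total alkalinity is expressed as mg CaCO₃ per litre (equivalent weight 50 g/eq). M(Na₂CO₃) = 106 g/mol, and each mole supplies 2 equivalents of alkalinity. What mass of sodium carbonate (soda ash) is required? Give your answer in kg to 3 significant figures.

(a) 20.7 L; (b) 70.1 kg

(a) Chlorine deficit: 4.3 − 0.5 = 3.8 ppm = 3.8 mg/L as Cl₂.
(a) Cl₂ equivalent needed: 3.8 mg/L × 745,000 L = 2,831,000 mg = 2831 g.
(a) Product at 11.5% available chlorine: 2831 / 0.115 = 24,620 g.
(a) Volume at density 1.19 g/mL: 24,620 g ÷ 1.19 g/mL = 20,690 mL.

(b) Volume: 2280 m³ = 2,280,000 L.
(b) Alkalinity to add: (81 − 52) = 29 mg/L as CaCO₃ × 2,280,000 L = 66,120 g as CaCO₃.
(b) Equivalents: 66,120 g ÷ 50 g/eq = 1322 eq.
(b) Each mole of Na₂CO₃ supplies 2 eq, so 1322 / 2 = 661.2 mol.
(b) Mass: 661.2 mol × 106 g/mol = 70,090 g.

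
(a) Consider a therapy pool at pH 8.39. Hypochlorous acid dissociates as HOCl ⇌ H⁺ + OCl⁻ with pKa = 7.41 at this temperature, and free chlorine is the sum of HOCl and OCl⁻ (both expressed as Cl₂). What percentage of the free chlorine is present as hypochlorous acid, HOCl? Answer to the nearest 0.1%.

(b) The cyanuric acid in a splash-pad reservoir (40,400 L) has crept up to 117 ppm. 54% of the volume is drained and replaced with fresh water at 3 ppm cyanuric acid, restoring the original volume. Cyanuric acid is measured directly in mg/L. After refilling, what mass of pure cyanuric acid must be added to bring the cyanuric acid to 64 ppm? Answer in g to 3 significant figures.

(a) 9.5%; (b) 346 g

(a) [OCl⁻]/[HOCl] = 10^(pH − pKa) = 10^(8.39 − 7.41) = 10^0.98 = 9.55.
(a) Fraction as HOCl = 1 / (1 + 9.55) = 0.09479.

(b) After draining 54% and refilling: 117 × 0.46 + 3 × 0.54 = 55.44 ppm.
(b) Deficit to target: 64 − 55.44 = 8.56 mg/L.
(b) Mass: 8.56 mg/L × 40,400 L = 345.8 g cyanuric acid.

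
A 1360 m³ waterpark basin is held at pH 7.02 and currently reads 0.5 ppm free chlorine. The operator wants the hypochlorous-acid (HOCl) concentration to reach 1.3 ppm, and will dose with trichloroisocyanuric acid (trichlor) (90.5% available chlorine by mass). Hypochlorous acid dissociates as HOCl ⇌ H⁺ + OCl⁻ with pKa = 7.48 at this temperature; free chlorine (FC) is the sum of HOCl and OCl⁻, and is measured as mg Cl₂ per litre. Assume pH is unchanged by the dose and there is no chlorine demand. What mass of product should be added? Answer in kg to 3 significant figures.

1.88 kg

Volume: 1360 m³ = 1,360,000 L.
[OCl⁻]/[HOCl] = 10^(pH − pKa) = 10^(7.02 − 7.48) = 0.3467; fraction as HOCl = 1/(1 + 0.3467) = 0.7425.
Free chlorine required for 1.3 ppm HOCl: 1.3 / 0.7425 = 1.751 ppm.
FC to add: 1.751 − 0.5 = 1.251 mg/L as Cl₂.
Cl₂ equivalent: 1.251 mg/L × 1,360,000 L = 1701 g.
Product at 90.5% available Cl: 1701 / 0.905 = 1880 g.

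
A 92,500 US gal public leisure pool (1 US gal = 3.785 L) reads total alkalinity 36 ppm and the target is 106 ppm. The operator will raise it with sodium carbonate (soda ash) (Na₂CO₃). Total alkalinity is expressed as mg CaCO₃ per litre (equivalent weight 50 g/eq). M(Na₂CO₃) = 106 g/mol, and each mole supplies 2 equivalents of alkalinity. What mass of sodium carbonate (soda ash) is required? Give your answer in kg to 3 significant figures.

26.0 kg

Volume: 92,500 US gal × 3.785 L/gal = 350,112 L.
Alkalinity to add: (106 − 36) = 70 mg/L as CaCO₃ × 350,112 L = 24,510 g as CaCO₃.
Equivalents: 24,510 g ÷ 50 g/eq = 490.2 eq.
Each mole of Na₂CO₃ supplies 2 eq, so 490.2 / 2 = 245.1 mol.
Mass: 245.1 mol × 106 g/mol = 25,980 g.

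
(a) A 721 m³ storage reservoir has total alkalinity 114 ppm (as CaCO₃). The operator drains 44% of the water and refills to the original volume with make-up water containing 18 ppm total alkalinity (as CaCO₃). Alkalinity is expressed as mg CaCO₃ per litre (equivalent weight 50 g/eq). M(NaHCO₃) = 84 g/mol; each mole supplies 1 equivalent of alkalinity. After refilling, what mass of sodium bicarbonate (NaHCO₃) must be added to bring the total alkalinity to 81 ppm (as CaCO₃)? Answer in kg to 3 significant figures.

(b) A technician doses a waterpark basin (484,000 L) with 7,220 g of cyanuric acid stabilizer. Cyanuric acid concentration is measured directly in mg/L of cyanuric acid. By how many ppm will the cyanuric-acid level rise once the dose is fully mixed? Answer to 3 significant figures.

(a) 11.2 kg; (b) 14.9 ppm

(a) Volume: 721 m³ = 721,000 L.
(a) After draining 44% and refilling: 114 × 0.56 + 18 × 0.44 = 71.76 ppm.
(a) Deficit to target: 81 − 71.76 = 9.24 mg/L.
(a) As CaCO₃: 9.24 mg/L × 721,000 L = 6662 g; ÷ 50 g/eq ÷ 1 = 133.2 mol NaHCO₃.
(a) Mass: 133.2 × 84 = 11,190 g.

(b) Rise: 7,220 g / 484,000 L × 1000 = 14.92 mg/L.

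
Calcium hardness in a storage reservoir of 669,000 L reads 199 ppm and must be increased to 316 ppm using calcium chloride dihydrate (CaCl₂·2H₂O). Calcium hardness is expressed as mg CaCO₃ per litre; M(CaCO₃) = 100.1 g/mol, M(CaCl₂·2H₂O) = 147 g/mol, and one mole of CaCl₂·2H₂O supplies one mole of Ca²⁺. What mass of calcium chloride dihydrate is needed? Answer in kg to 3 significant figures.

115 kg

Hardness to add: (316 − 199) = 117 mg/L as CaCO₃ × 669,000 L = 78,270 g as CaCO₃.
Moles of Ca²⁺ (1 mol Ca²⁺ ≡ 1 mol CaCO₃): 78,270 / 100.1 g/mol = 781.9 mol.
Mass of CaCl₂·2H₂O: 781.9 × 147 = 114,900 g.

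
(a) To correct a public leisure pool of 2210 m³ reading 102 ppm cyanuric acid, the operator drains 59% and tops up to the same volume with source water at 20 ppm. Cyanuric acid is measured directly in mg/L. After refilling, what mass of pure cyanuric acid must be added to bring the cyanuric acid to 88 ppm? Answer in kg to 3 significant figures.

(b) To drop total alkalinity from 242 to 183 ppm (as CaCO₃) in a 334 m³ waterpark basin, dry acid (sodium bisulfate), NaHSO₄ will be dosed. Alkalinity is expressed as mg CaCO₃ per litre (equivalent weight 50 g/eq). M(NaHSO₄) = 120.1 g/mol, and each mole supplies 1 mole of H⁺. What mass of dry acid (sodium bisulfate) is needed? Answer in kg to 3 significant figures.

(a) 76.0 kg; (b) 47.3 kg

(a) Volume: 2210 m³ = 2,210,000 L.
(a) After draining 59% and refilling: 102 × 0.41 + 20 × 0.59 = 53.62 ppm.
(a) Deficit to target: 88 − 53.62 = 34.38 mg/L.
(a) Mass: 34.38 mg/L × 2,210,000 L = 75,980 g cyanuric acid.

(b) Volume: 334 m³ = 334,000 L.
(b) Alkalinity to neutralize: (242 − 183) = 59 mg/L as CaCO₃ × 334,000 L = 19,710 g as CaCO₃.
(b) Equivalents of H⁺ required: 19,710 ÷ 50 g/eq = 394.1 eq = 394.1 mol NaHSO₄.
(b) Mass of NaHSO₄: 394.1 × 120.1 = 47,330 g.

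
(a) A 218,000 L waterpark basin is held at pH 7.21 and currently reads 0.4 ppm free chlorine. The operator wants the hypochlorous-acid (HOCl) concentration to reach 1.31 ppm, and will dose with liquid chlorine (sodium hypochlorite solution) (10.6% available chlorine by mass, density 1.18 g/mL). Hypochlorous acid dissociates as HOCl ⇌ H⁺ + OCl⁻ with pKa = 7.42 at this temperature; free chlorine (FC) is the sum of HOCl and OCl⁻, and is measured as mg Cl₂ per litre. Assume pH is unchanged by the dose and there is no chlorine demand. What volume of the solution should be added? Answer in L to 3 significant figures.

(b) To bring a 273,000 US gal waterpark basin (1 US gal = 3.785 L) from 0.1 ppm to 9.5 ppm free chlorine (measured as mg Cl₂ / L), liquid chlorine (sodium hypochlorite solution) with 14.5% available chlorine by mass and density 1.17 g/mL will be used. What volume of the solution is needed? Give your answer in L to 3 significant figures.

(a) [OCl⁻]/[HOCl] = 10^(pH − pKa) = 10^(7.21 − 7.42) = 0.6166; fraction as HOCl = 1/(1 + 0.6166) = 0.6186.
(a) Free chlorine required for 1.31 ppm HOCl: 1.31 / 0.6186 = 2.118 ppm.
(a) FC to add: 2.118 − 0.4 = 1.718 mg/L as Cl₂.
(a) Cl₂ equivalent: 1.718 mg/L × 218,000 L = 374.5 g.
(a) Product at 10.6% available Cl: 374.5 / 0.106 = 3533 g.
(a) Volume: 3533 g ÷ 1.18 g/mL = 2994 mL.

(b) Volume: 273,000 US gal × 3.785 L/gal = 1,033,305 L.
(b) Chlorine deficit: 9.5 − 0.1 = 9.4 ppm = 9.4 mg/L as Cl₂.
(b) Cl₂ equivalent needed: 9.4 mg/L × 1,033,305 L = 9,713,000 mg = 9713 g.
(b) Product at 14.5% available chlorine: 9713 / 0.145 = 66,990 g.
(b) Volume at density 1.17 g/mL: 66,990 g ÷ 1.17 g/mL = 57,250 mL.

(a) 2.99 L; (b) 57.3 L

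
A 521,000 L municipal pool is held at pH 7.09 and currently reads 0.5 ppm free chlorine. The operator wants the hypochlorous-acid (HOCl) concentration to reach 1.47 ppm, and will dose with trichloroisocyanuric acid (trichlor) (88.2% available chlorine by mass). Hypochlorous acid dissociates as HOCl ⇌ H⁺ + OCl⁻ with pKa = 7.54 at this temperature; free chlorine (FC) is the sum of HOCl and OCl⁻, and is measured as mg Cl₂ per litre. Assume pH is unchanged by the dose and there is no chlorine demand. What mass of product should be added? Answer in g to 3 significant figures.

[OCl⁻]/[HOCl] = 10^(pH − pKa) = 10^(7.09 − 7.54) = 0.3548; fraction as HOCl = 1/(1 + 0.3548) = 0.7381.
Free chlorine required for 1.47 ppm HOCl: 1.47 / 0.7381 = 1.992 ppm.
FC to add: 1.992 − 0.5 = 1.492 mg/L as Cl₂.
Cl₂ equivalent: 1.492 mg/L × 521,000 L = 777.1 g.
Product at 88.2% available Cl: 777.1 / 0.882 = 881.1 g.

881 g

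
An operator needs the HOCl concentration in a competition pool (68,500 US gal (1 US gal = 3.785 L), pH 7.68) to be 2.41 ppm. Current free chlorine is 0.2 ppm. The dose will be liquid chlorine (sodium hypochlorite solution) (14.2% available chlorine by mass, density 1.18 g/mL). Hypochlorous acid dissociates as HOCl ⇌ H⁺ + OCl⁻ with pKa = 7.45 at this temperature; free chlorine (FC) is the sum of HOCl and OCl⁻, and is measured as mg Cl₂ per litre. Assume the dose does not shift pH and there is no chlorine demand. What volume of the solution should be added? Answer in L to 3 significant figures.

9.75 L

Volume: 68,500 US gal × 3.785 L/gal = 259,272 L.
[OCl⁻]/[HOCl] = 10^(pH − pKa) = 10^(7.68 − 7.45) = 1.698; fraction as HOCl = 1/(1 + 1.698) = 0.3706.
Free chlorine required for 2.41 ppm HOCl: 2.41 / 0.3706 = 6.503 ppm.
FC to add: 6.503 − 0.2 = 6.303 mg/L as Cl₂.
Cl₂ equivalent: 6.303 mg/L × 259,272 L = 1634 g.
Product at 14.2% available Cl: 1634 / 0.142 = 11,510 g.
Volume: 11,510 g ÷ 1.18 g/mL = 9753 mL.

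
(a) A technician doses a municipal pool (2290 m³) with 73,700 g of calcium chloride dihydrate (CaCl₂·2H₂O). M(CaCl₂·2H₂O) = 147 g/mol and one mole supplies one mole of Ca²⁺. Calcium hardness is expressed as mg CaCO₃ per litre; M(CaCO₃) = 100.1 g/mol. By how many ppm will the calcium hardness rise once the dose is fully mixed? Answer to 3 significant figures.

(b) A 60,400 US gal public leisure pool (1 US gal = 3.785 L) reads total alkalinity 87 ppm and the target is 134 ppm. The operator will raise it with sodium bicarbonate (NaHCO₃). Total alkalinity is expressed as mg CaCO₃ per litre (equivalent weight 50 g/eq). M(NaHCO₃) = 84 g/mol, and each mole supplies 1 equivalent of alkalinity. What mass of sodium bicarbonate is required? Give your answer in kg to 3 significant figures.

(a) Volume: 2290 m³ = 2,290,000 L.
(a) Moles of Ca²⁺: 73,700 g ÷ 147 g/mol = 501.4 mol.
(a) As CaCO₃: 501.4 mol × 100.1 g/mol = 50,190 g.
(a) Rise: 50,190 g / 2,290,000 L × 1000 = 21.92 mg/L.

(b) Volume: 60,400 US gal × 3.785 L/gal = 228,614 L.
(b) Alkalinity to add: (134 − 87) = 47 mg/L as CaCO₃ × 228,614 L = 10,740 g as CaCO₃.
(b) Equivalents: 10,740 g ÷ 50 g/eq = 214.9 eq.
(b) NaHCO₃ supplies 1 eq per mole → 214.9 mol.
(b) Mass: 214.9 mol × 84 g/mol = 18,050 g.

(a) 21.9 ppm; (b) 18.1 kg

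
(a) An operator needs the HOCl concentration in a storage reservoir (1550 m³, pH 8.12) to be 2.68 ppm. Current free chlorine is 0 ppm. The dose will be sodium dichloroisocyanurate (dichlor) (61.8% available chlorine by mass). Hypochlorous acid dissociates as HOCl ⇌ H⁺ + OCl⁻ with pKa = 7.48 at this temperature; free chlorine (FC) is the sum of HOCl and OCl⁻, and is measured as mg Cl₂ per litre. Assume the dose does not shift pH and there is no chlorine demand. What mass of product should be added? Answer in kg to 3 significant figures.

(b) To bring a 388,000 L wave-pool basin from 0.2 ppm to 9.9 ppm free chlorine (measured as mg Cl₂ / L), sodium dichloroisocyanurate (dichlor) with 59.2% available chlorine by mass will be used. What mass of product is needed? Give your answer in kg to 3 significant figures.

(a) Volume: 1550 m³ = 1,550,000 L.
(a) [OCl⁻]/[HOCl] = 10^(pH − pKa) = 10^(8.12 − 7.48) = 4.365; fraction as HOCl = 1/(1 + 4.365) = 0.1864.
(a) Free chlorine required for 2.68 ppm HOCl: 2.68 / 0.1864 = 14.38 ppm.
(a) FC to add: 14.38 − 0 = 14.38 mg/L as Cl₂.
(a) Cl₂ equivalent: 14.38 mg/L × 1,550,000 L = 22,290 g.
(a) Product at 61.8% available Cl: 22,290 / 0.618 = 36,060 g.

(b) Chlorine deficit: 9.9 − 0.2 = 9.7 ppm = 9.7 mg/L as Cl₂.
(b) Cl₂ equivalent needed: 9.7 mg/L × 388,000 L = 3,764,000 mg = 3764 g.
(b) Product at 59.2% available chlorine: 3764 / 0.592 = 6357 g.

(a) 36.1 kg; (b) 6.36 kg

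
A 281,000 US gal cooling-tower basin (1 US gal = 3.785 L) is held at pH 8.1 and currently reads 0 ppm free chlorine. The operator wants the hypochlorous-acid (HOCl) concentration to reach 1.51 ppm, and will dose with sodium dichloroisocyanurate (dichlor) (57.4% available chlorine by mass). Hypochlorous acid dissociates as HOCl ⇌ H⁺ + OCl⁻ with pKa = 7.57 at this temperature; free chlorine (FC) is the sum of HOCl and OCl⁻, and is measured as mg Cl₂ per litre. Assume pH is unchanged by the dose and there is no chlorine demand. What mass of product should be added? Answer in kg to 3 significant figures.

12.3 kg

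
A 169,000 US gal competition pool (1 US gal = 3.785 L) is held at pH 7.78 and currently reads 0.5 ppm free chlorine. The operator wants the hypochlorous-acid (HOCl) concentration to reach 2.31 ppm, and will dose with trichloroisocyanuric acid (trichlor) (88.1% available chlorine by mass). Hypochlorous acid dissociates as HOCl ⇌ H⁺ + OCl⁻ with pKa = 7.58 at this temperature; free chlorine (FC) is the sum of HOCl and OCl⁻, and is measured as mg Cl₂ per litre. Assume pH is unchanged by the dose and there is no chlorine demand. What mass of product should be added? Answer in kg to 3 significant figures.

Volume: 169,000 US gal × 3.785 L/gal = 639,665 L.
[OCl⁻]/[HOCl] = 10^(pH − pKa) = 10^(7.78 − 7.58) = 1.585; fraction as HOCl = 1/(1 + 1.585) = 0.3869.
Free chlorine required for 2.31 ppm HOCl: 2.31 / 0.3869 = 5.971 ppm.
FC to add: 5.971 − 0.5 = 5.471 mg/L as Cl₂.
Cl₂ equivalent: 5.471 mg/L × 639,665 L = 3500 g.
Product at 88.1% available Cl: 3500 / 0.881 = 3972 g.

3.97 kg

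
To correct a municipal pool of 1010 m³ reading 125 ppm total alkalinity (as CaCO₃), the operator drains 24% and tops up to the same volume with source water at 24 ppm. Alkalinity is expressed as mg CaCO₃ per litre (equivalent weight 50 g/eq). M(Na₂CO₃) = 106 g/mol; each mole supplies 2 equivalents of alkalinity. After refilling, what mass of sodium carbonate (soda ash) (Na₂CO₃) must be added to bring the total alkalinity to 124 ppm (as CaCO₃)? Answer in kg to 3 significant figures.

24.9 kg

Volume: 1010 m³ = 1,010,000 L.
After draining 24% and refilling: 125 × 0.76 + 24 × 0.24 = 100.76 ppm.
Deficit to target: 124 − 100.76 = 23.24 mg/L.
As CaCO₃: 23.24 mg/L × 1,010,000 L = 23,470 g; ÷ 50 g/eq ÷ 2 = 234.7 mol Na₂CO₃.
Mass: 234.7 × 106 = 24,880 g.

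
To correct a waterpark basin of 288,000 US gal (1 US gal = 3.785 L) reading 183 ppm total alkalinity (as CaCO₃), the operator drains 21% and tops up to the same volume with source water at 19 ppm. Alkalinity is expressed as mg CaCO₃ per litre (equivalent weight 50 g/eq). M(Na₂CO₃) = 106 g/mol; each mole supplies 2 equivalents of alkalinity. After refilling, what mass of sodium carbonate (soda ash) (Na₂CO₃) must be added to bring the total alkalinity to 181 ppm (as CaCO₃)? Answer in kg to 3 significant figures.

37.5 kg

Volume: 288,000 US gal × 3.785 L/gal = 1,090,080 L.
After draining 21% and refilling: 183 × 0.79 + 19 × 0.21 = 148.56 ppm.
Deficit to target: 181 − 148.56 = 32.44 mg/L.
As CaCO₃: 32.44 mg/L × 1,090,080 L = 35,360 g; ÷ 50 g/eq ÷ 2 = 353.6 mol Na₂CO₃.
Mass: 353.6 × 106 = 37,480 g.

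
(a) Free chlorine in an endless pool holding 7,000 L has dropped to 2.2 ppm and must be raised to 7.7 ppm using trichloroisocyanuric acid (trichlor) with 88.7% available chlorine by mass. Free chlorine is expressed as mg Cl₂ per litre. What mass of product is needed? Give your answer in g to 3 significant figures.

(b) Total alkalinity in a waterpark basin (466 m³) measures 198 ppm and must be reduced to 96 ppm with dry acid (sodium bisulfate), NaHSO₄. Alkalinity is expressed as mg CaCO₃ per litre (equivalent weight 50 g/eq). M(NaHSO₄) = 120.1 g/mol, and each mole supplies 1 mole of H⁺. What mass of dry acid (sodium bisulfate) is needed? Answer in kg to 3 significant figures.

(a) 43.4 g; (b) 114 kg

(a) Chlorine deficit: 7.7 − 2.2 = 5.5 ppm = 5.5 mg/L as Cl₂.
(a) Cl₂ equivalent needed: 5.5 mg/L × 7,000 L = 38,500 mg = 38.5 g.
(a) Product at 88.7% available chlorine: 38.5 / 0.887 = 43.4 g.

(b) Volume: 466 m³ = 466,000 L.
(b) Alkalinity to neutralize: (198 − 96) = 102 mg/L as CaCO₃ × 466,000 L = 47,530 g as CaCO₃.
(b) Equivalents of H⁺ required: 47,530 ÷ 50 g/eq = 950.6 eq = 950.6 mol NaHSO₄.
(b) Mass of NaHSO₄: 950.6 × 120.1 = 114,200 g.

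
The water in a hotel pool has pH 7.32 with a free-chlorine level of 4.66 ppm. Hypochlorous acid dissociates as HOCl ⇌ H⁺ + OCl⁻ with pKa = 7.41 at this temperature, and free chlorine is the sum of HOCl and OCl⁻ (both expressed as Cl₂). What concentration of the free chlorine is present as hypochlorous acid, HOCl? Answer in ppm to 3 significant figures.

[OCl⁻]/[HOCl] = 10^(pH − pKa) = 10^(7.32 − 7.41) = 10^-0.09 = 0.8128.
Fraction as HOCl = 1 / (1 + 0.8128) = 0.5516.
HOCl = 0.5516 × 4.66 ppm = 2.571 ppm.

2.57 ppm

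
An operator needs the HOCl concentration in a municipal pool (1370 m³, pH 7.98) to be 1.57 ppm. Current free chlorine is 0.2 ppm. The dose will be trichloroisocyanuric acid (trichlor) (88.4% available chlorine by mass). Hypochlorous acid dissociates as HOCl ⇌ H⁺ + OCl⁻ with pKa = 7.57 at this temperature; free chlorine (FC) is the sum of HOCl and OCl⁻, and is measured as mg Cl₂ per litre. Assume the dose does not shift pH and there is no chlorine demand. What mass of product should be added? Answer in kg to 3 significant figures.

8.38 kg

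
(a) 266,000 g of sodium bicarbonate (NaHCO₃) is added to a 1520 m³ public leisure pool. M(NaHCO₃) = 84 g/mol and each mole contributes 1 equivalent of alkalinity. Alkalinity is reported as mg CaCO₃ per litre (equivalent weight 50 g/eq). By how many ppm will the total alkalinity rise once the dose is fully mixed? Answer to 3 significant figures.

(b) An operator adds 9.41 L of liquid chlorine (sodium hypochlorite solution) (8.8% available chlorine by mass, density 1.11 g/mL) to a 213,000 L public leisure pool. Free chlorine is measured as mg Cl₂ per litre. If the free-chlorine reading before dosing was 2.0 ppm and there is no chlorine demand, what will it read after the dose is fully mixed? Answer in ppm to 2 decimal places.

(a) Volume: 1520 m³ = 1,520,000 L.
(a) Moles of NaHCO₃: 266,000 g ÷ 84 g/mol = 3167 mol → 3167 eq of alkalinity.
(a) As CaCO₃: 3167 eq × 50 g/eq = 158,300 g.
(a) Rise: 158,300 g / 1,520,000 L × 1000 = 104.2 mg/L.

(b) Mass of solution: 9.41 L × 1000 mL/L × 1.11 g/mL = 10,450 g.
(b) Available chlorine delivered: 10,450 g × 0.088 = 919.2 g as Cl₂.
(b) Concentration rise: 919.2 g / 213,000 L = 4.315 mg/L = 4.32 ppm.
(b) Final FC: 2.0 + 4.32 = 6.32 ppm.

(a) 104 ppm; (b) 6.32 ppm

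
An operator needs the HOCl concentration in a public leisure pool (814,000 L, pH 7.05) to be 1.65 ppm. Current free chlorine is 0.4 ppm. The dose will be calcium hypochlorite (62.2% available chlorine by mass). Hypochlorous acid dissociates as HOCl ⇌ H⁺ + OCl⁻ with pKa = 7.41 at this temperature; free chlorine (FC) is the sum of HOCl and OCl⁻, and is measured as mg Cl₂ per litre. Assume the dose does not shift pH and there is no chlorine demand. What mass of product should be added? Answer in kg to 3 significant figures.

2.58 kg

[OCl⁻]/[HOCl] = 10^(pH − pKa) = 10^(7.05 − 7.41) = 0.4365; fraction as HOCl = 1/(1 + 0.4365) = 0.6961.
Free chlorine required for 1.65 ppm HOCl: 1.65 / 0.6961 = 2.37 ppm.
FC to add: 2.37 − 0.4 = 1.97 mg/L as Cl₂.
Cl₂ equivalent: 1.97 mg/L × 814,000 L = 1604 g.
Product at 62.2% available Cl: 1604 / 0.622 = 2578 g.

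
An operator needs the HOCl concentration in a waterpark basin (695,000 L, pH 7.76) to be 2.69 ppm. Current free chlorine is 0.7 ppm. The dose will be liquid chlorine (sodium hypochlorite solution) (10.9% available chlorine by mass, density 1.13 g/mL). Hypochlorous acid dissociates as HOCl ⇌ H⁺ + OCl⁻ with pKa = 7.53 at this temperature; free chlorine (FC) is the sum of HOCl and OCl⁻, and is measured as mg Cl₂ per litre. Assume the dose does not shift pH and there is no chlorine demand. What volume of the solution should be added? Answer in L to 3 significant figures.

37.0 L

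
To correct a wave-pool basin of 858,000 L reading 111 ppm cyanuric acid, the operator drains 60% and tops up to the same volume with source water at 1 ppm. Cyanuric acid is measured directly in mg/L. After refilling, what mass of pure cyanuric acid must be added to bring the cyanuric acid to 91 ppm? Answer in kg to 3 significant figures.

39.5 kg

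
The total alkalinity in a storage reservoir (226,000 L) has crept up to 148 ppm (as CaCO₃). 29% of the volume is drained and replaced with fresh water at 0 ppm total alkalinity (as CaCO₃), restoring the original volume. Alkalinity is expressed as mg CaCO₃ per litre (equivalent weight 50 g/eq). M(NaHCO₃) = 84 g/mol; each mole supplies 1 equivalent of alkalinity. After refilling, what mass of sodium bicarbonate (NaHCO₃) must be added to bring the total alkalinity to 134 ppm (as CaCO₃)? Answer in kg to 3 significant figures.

11.0 kg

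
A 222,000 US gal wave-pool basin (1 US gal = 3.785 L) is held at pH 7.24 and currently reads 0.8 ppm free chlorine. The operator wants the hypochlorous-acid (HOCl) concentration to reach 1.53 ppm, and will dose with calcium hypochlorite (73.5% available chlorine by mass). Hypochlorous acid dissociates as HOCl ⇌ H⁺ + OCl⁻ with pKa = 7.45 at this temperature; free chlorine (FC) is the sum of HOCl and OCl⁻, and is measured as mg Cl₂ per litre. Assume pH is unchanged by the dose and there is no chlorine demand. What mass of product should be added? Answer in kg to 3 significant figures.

1.91 kg

Volume: 222,000 US gal × 3.785 L/gal = 840,270 L.
[OCl⁻]/[HOCl] = 10^(pH − pKa) = 10^(7.24 − 7.45) = 0.6166; fraction as HOCl = 1/(1 + 0.6166) = 0.6186.
Free chlorine required for 1.53 ppm HOCl: 1.53 / 0.6186 = 2.473 ppm.
FC to add: 2.473 − 0.8 = 1.673 mg/L as Cl₂.
Cl₂ equivalent: 1.673 mg/L × 840,270 L = 1406 g.
Product at 73.5% available Cl: 1406 / 0.735 = 1913 g.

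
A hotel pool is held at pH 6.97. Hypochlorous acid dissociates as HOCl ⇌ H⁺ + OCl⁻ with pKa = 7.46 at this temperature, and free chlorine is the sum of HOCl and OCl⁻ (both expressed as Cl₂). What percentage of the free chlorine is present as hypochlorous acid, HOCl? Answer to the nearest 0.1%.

[OCl⁻]/[HOCl] = 10^(pH − pKa) = 10^(6.97 − 7.46) = 10^-0.49 = 0.3236.
Fraction as HOCl = 1 / (1 + 0.3236) = 0.7555.

75.6%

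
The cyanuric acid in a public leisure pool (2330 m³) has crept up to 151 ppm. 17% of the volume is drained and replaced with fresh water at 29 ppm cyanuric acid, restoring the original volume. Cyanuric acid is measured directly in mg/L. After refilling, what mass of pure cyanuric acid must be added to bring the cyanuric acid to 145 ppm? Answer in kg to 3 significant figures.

34.3 kg

Volume: 2330 m³ = 2,330,000 L.
After draining 17% and refilling: 151 × 0.83 + 29 × 0.17 = 130.26 ppm.
Deficit to target: 145 − 130.26 = 14.74 mg/L.
Mass: 14.74 mg/L × 2,330,000 L = 34,340 g cyanuric acid.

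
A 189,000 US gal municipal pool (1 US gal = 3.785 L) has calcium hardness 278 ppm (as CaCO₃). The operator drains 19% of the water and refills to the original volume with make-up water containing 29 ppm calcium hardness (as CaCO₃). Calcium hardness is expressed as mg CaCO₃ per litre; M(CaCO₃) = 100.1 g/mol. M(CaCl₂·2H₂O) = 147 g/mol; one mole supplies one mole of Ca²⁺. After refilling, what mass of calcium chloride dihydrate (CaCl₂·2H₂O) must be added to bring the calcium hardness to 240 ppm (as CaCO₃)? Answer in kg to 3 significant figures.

9.78 kg

Volume: 189,000 US gal × 3.785 L/gal = 715,365 L.
After draining 19% and refilling: 278 × 0.81 + 29 × 0.19 = 230.69 ppm.
Deficit to target: 240 − 230.69 = 9.31 mg/L.
As CaCO₃: 9.31 mg/L × 715,365 L = 6660 g; ÷ 100.1 = 66.53 mol Ca²⁺.
Mass: 66.53 × 147 = 9780 g.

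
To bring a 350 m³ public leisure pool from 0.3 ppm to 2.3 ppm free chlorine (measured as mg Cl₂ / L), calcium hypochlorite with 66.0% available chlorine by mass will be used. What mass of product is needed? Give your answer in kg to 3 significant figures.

1.06 kg

Volume: 350 m³ = 350,000 L.
Chlorine deficit: 2.3 − 0.3 = 2 ppm = 2 mg/L as Cl₂.
Cl₂ equivalent needed: 2 mg/L × 350,000 L = 700,000 mg = 700 g.
Product at 66.0% available chlorine: 700 / 0.66 = 1061 g.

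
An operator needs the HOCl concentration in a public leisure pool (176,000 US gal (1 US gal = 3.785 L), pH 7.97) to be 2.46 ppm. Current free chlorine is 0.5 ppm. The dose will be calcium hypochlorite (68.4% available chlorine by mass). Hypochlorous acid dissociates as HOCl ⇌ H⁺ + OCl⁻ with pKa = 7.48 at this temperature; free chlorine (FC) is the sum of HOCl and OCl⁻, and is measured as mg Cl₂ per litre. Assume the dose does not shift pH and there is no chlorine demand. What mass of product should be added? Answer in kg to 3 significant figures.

9.31 kg

Volume: 176,000 US gal × 3.785 L/gal = 666,160 L.
[OCl⁻]/[HOCl] = 10^(pH − pKa) = 10^(7.97 − 7.48) = 3.09; fraction as HOCl = 1/(1 + 3.09) = 0.2445.
Free chlorine required for 2.46 ppm HOCl: 2.46 / 0.2445 = 10.06 ppm.
FC to add: 10.06 − 0.5 = 9.562 mg/L as Cl₂.
Cl₂ equivalent: 9.562 mg/L × 666,160 L = 6370 g.
Product at 68.4% available Cl: 6370 / 0.684 = 9313 g.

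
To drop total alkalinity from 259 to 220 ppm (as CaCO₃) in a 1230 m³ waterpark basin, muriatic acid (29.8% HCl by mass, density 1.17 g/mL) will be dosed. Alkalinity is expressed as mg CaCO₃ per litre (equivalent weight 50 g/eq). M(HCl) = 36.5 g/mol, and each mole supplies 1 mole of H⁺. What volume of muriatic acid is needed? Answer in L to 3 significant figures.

100 L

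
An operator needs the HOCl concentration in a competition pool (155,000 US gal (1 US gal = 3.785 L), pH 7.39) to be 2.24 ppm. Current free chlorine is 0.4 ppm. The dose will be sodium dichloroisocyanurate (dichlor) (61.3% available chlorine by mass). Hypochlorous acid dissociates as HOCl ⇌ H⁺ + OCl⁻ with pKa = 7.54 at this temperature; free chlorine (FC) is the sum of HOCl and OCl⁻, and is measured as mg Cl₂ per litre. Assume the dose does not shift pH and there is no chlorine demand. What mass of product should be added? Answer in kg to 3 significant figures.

3.28 kg

Volume: 155,000 US gal × 3.785 L/gal = 586,675 L.
[OCl⁻]/[HOCl] = 10^(pH − pKa) = 10^(7.39 − 7.54) = 0.7079; fraction as HOCl = 1/(1 + 0.7079) = 0.5855.
Free chlorine required for 2.24 ppm HOCl: 2.24 / 0.5855 = 3.826 ppm.
FC to add: 3.826 − 0.4 = 3.426 mg/L as Cl₂.
Cl₂ equivalent: 3.426 mg/L × 586,675 L = 2010 g.
Product at 61.3% available Cl: 2010 / 0.613 = 3279 g.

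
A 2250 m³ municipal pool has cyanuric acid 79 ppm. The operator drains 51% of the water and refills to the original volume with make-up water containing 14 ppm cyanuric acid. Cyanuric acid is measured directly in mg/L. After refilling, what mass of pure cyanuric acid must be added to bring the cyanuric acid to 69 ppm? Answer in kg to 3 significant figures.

52.1 kg

Volume: 2250 m³ = 2,250,000 L.
After draining 51% and refilling: 79 × 0.49 + 14 × 0.51 = 45.85 ppm.
Deficit to target: 69 − 45.85 = 23.15 mg/L.
Mass: 23.15 mg/L × 2,250,000 L = 52,090 g cyanuric acid.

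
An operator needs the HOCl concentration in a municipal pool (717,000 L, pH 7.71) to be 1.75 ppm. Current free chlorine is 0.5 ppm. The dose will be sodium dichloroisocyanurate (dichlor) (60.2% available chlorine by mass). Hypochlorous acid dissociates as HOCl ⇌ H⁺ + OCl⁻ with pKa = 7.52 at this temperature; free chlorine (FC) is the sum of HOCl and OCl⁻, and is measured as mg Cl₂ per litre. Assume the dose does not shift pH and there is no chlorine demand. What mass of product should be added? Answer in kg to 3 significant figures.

[OCl⁻]/[HOCl] = 10^(pH − pKa) = 10^(7.71 − 7.52) = 1.549; fraction as HOCl = 1/(1 + 1.549) = 0.3923.
Free chlorine required for 1.75 ppm HOCl: 1.75 / 0.3923 = 4.46 ppm.
FC to add: 4.46 − 0.5 = 3.96 mg/L as Cl₂.
Cl₂ equivalent: 3.96 mg/L × 717,000 L = 2840 g.
Product at 60.2% available Cl: 2840 / 0.602 = 4717 g.

4.72 kg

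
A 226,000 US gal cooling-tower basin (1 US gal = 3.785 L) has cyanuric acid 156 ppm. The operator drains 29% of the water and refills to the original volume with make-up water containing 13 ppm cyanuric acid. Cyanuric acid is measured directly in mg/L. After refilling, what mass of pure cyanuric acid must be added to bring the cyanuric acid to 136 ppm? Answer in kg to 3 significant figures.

Volume: 226,000 US gal × 3.785 L/gal = 855,410 L.
After draining 29% and refilling: 156 × 0.71 + 13 × 0.29 = 114.53 ppm.
Deficit to target: 136 − 114.53 = 21.47 mg/L.
Mass: 21.47 mg/L × 855,410 L = 18,370 g cyanuric acid.

18.4 kg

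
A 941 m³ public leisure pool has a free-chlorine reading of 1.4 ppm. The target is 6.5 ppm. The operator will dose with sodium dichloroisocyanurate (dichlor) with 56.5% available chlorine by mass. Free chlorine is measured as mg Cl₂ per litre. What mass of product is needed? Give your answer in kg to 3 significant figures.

8.49 kg

Volume: 941 m³ = 941,000 L.
Chlorine deficit: 6.5 − 1.4 = 5.1 ppm = 5.1 mg/L as Cl₂.
Cl₂ equivalent needed: 5.1 mg/L × 941,000 L = 4,799,000 mg = 4799 g.
Product at 56.5% available chlorine: 4799 / 0.565 = 8494 g.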